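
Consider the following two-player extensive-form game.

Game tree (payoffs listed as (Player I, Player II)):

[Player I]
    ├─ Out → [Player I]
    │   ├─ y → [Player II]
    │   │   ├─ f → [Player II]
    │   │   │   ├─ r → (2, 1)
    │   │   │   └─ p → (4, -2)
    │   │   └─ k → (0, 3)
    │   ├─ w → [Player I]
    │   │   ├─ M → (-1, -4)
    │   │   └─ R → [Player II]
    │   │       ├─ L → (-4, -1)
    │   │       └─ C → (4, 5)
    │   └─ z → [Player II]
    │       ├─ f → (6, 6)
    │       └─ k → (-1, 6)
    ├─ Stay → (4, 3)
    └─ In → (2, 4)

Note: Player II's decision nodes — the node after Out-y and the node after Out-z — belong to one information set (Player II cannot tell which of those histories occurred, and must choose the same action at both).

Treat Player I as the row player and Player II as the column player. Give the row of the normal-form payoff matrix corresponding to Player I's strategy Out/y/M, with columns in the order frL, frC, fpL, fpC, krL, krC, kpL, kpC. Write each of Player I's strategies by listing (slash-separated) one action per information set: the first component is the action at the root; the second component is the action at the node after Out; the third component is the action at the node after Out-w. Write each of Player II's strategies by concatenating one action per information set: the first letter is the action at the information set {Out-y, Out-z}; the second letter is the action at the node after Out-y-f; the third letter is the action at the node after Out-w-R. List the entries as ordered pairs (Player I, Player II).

vs frL: Player I plays Out → Player I plays y at [Out] → Player II plays f at [Out-y] → Player II plays r at [Out-y-f] → (2, 1)
vs frC: Player I plays Out → Player I plays y at [Out] → Player II plays f at [Out-y] → Player II plays r at [Out-y-f] → (2, 1)
vs fpL: Player I plays Out → Player I plays y at [Out] → Player II plays f at [Out-y] → Player II plays p at [Out-y-f] → (4, -2)
vs fpC: Player I plays Out → Player I plays y at [Out] → Player II plays f at [Out-y] → Player II plays p at [Out-y-f] → (4, -2)
vs krL: Player I plays Out → Player I plays y at [Out] → Player II plays k at [Out-y] → (0, 3)
vs krC: Player I plays Out → Player I plays y at [Out] → Player II plays k at [Out-y] → (0, 3)
vs kpL: Player I plays Out → Player I plays y at [Out] → Player II plays k at [Out-y] → (0, 3)
vs kpC: Player I plays Out → Player I plays y at [Out] → Player II plays k at [Out-y] → (0, 3)

(2,1) (2,1) (4,-2) (4,-2) (0,3) (0,3) (0,3) (0,3)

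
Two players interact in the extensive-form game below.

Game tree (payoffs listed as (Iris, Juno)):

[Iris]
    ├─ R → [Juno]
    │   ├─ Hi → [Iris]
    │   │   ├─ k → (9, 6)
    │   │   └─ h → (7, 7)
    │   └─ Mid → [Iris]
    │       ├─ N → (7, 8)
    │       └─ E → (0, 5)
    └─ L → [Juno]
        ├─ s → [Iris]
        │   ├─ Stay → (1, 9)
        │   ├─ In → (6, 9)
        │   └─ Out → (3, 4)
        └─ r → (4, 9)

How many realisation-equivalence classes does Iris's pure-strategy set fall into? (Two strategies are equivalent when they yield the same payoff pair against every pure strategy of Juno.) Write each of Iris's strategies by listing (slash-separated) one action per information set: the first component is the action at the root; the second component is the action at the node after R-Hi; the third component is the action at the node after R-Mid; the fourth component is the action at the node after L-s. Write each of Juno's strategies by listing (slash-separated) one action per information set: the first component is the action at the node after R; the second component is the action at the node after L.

7

Iris has 24 pure strategies: R/k/N/Stay, R/k/N/In, R/k/N/Out, R/k/E/Stay, R/k/E/In, R/k/E/Out, R/h/N/Stay, R/h/N/In, R/h/N/Out, R/h/E/Stay, R/h/E/In, R/h/E/Out, L/k/N/Stay, L/k/N/In, L/k/N/Out, L/k/E/Stay, L/k/E/In, L/k/E/Out, L/h/N/Stay, L/h/N/In, L/h/N/Out, L/h/E/Stay, L/h/E/In, L/h/E/Out. Columns: Hi/s, Hi/r, Mid/s, Mid/r.
{R/k/N/Stay, R/k/N/In, R/k/N/Out} → row (9,6) (9,6) (7,8) (7,8)
{R/k/E/Stay, R/k/E/In, R/k/E/Out} → row (9,6) (9,6) (0,5) (0,5)
{R/h/N/Stay, R/h/N/In, R/h/N/Out} → row (7,7) (7,7) (7,8) (7,8)
{R/h/E/Stay, R/h/E/In, R/h/E/Out} → row (7,7) (7,7) (0,5) (0,5)
{L/k/N/Stay, L/k/E/Stay, L/h/N/Stay, L/h/E/Stay} → row (1,9) (4,9) (1,9) (4,9)
{L/k/N/In, L/k/E/In, L/h/N/In, L/h/E/In} → row (6,9) (4,9) (6,9) (4,9)
{L/k/N/Out, L/k/E/Out, L/h/N/Out, L/h/E/Out} → row (3,4) (4,9) (3,4) (4,9)
That's 7 distinct rows out of 24 strategies.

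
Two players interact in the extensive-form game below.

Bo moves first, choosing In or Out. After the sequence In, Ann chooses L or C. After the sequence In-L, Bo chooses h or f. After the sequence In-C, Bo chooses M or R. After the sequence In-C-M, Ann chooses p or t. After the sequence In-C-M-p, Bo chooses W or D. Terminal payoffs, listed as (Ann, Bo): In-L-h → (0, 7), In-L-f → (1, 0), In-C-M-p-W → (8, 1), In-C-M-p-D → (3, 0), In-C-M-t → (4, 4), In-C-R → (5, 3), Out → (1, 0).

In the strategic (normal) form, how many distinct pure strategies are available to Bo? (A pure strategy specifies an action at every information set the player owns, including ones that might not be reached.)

Bo owns the root with actions {In, Out} — two choices.
Bo owns the node after In-L with actions {h, f} — two choices.
Bo owns the node after In-C with actions {M, R} — two choices.
Bo owns the node after In-C-M-p with actions {W, D} — two choices.
A pure strategy fixes one action at each information set independently, so the count is the product 2 × 2 × 2 × 2 = 16.
(For reference, Ann has 4 pure strategies, giving a 16×4 normal-form matrix.)

16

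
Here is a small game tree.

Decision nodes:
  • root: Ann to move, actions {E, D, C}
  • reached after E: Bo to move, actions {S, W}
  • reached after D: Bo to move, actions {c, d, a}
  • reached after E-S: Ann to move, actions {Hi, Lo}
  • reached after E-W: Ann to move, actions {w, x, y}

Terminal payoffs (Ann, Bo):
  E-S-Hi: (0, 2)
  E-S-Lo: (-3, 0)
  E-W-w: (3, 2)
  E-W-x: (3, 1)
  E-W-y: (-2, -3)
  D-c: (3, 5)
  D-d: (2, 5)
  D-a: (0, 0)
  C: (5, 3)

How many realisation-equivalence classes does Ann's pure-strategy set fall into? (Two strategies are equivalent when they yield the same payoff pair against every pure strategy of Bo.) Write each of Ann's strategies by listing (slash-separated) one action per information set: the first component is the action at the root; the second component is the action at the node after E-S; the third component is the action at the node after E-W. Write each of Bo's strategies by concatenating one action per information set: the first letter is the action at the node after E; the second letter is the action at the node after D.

Ann has 18 pure strategies: E/Hi/w, E/Hi/x, E/Hi/y, E/Lo/w, E/Lo/x, E/Lo/y, D/Hi/w, D/Hi/x, D/Hi/y, D/Lo/w, D/Lo/x, D/Lo/y, C/Hi/w, C/Hi/x, C/Hi/y, C/Lo/w, C/Lo/x, C/Lo/y. Columns: Sc, Sd, Sa, Wc, Wd, Wa.
{E/Hi/w} → row (0,2) (0,2) (0,2) (3,2) (3,2) (3,2)
{E/Hi/x} → row (0,2) (0,2) (0,2) (3,1) (3,1) (3,1)
{E/Hi/y} → row (0,2) (0,2) (0,2) (-2,-3) (-2,-3) (-2,-3)
{E/Lo/w} → row (-3,0) (-3,0) (-3,0) (3,2) (3,2) (3,2)
{E/Lo/x} → row (-3,0) (-3,0) (-3,0) (3,1) (3,1) (3,1)
{E/Lo/y} → row (-3,0) (-3,0) (-3,0) (-2,-3) (-2,-3) (-2,-3)
{D/Hi/w, D/Hi/x, D/Hi/y, D/Lo/w, D/Lo/x, D/Lo/y} → row (3,5) (2,5) (0,0) (3,5) (2,5) (0,0)
{C/Hi/w, C/Hi/x, C/Hi/y, C/Lo/w, C/Lo/x, C/Lo/y} → row (5,3) (5,3) (5,3) (5,3) (5,3) (5,3)
That's 8 distinct rows out of 18 strategies.

8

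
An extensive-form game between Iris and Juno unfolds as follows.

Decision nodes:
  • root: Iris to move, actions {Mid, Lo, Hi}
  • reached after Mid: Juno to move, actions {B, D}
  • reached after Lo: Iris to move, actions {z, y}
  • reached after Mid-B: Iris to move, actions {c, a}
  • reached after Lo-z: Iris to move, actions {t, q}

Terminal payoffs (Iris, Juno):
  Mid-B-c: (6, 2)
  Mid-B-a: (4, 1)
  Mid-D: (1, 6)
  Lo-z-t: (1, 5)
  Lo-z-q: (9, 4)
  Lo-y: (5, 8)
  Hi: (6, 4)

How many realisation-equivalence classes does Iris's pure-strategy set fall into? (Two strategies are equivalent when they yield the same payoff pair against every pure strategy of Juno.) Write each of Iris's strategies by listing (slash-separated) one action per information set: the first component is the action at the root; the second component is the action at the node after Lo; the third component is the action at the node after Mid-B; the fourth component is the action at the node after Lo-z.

Iris has 24 pure strategies: Mid/z/c/t, Mid/z/c/q, Mid/z/a/t, Mid/z/a/q, Mid/y/c/t, Mid/y/c/q, Mid/y/a/t, Mid/y/a/q, Lo/z/c/t, Lo/z/c/q, Lo/z/a/t, Lo/z/a/q, Lo/y/c/t, Lo/y/c/q, Lo/y/a/t, Lo/y/a/q, Hi/z/c/t, Hi/z/c/q, Hi/z/a/t, Hi/z/a/q, Hi/y/c/t, Hi/y/c/q, Hi/y/a/t, Hi/y/a/q. Columns: B, D.
{Mid/z/c/t, Mid/z/c/q, Mid/y/c/t, Mid/y/c/q} → row (6,2) (1,6)
{Mid/z/a/t, Mid/z/a/q, Mid/y/a/t, Mid/y/a/q} → row (4,1) (1,6)
{Lo/z/c/t, Lo/z/a/t} → row (1,5) (1,5)
{Lo/z/c/q, Lo/z/a/q} → row (9,4) (9,4)
{Lo/y/c/t, Lo/y/c/q, Lo/y/a/t, Lo/y/a/q} → row (5,8) (5,8)
{Hi/z/c/t, Hi/z/c/q, Hi/z/a/t, Hi/z/a/q, Hi/y/c/t, Hi/y/c/q, Hi/y/a/t, Hi/y/a/q} → row (6,4) (6,4)
That's 6 distinct rows out of 24 strategies.

6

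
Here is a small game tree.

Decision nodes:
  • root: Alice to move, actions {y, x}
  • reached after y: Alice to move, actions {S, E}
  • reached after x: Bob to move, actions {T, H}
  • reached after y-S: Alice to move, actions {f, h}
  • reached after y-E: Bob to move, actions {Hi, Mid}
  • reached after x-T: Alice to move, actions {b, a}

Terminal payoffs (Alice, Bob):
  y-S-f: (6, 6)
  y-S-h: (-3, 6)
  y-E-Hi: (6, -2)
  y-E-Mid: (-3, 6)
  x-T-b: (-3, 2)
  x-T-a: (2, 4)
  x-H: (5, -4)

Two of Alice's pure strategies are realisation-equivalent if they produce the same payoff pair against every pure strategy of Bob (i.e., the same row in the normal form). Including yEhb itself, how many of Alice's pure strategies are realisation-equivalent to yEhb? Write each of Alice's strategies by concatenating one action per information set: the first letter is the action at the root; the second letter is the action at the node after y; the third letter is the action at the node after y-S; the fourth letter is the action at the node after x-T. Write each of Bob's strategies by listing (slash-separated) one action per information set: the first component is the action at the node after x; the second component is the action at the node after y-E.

Row for yEhb (columns T/Hi, T/Mid, H/Hi, H/Mid): (6,-2) (-3,6) (6,-2) (-3,6).
Under yEhb, Alice's choice at the node after y-S and at the node after x-T can never be reached regardless of what Bob does, so varying those choices leaves every outcome unchanged.
Holding the reachable choices fixed and varying the unreachable ones freely already gives 2 × 2 = 4 equivalent strategies.
No other strategy reproduces this row, so those 4 are the full class: yEfb, yEfa, yEhb, yEha.

4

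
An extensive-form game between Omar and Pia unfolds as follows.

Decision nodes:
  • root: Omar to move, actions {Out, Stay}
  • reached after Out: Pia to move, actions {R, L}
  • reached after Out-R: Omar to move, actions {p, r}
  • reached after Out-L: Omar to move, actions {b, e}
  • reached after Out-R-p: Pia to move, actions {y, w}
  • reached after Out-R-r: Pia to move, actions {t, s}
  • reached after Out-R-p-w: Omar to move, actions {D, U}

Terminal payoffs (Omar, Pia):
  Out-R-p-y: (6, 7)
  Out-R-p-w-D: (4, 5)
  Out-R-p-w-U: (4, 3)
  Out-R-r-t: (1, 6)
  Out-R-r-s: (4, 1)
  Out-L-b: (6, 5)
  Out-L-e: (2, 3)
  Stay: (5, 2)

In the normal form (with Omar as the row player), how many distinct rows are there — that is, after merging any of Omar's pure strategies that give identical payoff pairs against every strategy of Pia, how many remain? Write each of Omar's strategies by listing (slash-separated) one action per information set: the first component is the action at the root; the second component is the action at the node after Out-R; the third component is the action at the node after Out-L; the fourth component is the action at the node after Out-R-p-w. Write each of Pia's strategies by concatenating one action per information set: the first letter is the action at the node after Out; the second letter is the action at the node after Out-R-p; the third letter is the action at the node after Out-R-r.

7

Omar has 16 pure strategies: Out/p/b/D, Out/p/b/U, Out/p/e/D, Out/p/e/U, Out/r/b/D, Out/r/b/U, Out/r/e/D, Out/r/e/U, Stay/p/b/D, Stay/p/b/U, Stay/p/e/D, Stay/p/e/U, Stay/r/b/D, Stay/r/b/U, Stay/r/e/D, Stay/r/e/U. Columns: Ryt, Rys, Rwt, Rws, Lyt, Lys, Lwt, Lws.
{Out/p/b/D} → row (6,7) (6,7) (4,5) (4,5) (6,5) (6,5) (6,5) (6,5)
{Out/p/b/U} → row (6,7) (6,7) (4,3) (4,3) (6,5) (6,5) (6,5) (6,5)
{Out/p/e/D} → row (6,7) (6,7) (4,5) (4,5) (2,3) (2,3) (2,3) (2,3)
{Out/p/e/U} → row (6,7) (6,7) (4,3) (4,3) (2,3) (2,3) (2,3) (2,3)
{Out/r/b/D, Out/r/b/U} → row (1,6) (4,1) (1,6) (4,1) (6,5) (6,5) (6,5) (6,5)
{Out/r/e/D, Out/r/e/U} → row (1,6) (4,1) (1,6) (4,1) (2,3) (2,3) (2,3) (2,3)
{Stay/p/b/D, Stay/p/b/U, Stay/p/e/D, Stay/p/e/U, Stay/r/b/D, Stay/r/b/U, Stay/r/e/D, Stay/r/e/U} → row (5,2) (5,2) (5,2) (5,2) (5,2) (5,2) (5,2) (5,2)
That's 7 distinct rows out of 16 strategies.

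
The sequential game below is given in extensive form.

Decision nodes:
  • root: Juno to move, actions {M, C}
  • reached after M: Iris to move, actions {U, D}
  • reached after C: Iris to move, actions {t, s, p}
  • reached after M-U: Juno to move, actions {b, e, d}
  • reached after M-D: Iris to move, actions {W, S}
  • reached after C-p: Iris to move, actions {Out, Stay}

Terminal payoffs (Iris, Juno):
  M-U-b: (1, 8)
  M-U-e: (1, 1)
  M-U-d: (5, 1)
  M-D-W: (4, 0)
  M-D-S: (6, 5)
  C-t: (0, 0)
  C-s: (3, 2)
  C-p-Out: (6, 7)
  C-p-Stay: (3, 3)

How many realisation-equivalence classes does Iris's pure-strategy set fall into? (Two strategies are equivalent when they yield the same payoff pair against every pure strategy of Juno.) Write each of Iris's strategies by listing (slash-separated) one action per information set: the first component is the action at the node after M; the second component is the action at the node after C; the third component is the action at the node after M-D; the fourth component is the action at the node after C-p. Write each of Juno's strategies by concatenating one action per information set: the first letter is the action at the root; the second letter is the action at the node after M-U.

12

Iris has 24 pure strategies: U/t/W/Out, U/t/W/Stay, U/t/S/Out, U/t/S/Stay, U/s/W/Out, U/s/W/Stay, U/s/S/Out, U/s/S/Stay, U/p/W/Out, U/p/W/Stay, U/p/S/Out, U/p/S/Stay, D/t/W/Out, D/t/W/Stay, D/t/S/Out, D/t/S/Stay, D/s/W/Out, D/s/W/Stay, D/s/S/Out, D/s/S/Stay, D/p/W/Out, D/p/W/Stay, D/p/S/Out, D/p/S/Stay. Columns: Mb, Me, Md, Cb, Ce, Cd.
{U/t/W/Out, U/t/W/Stay, U/t/S/Out, U/t/S/Stay} → row (1,8) (1,1) (5,1) (0,0) (0,0) (0,0)
{U/s/W/Out, U/s/W/Stay, U/s/S/Out, U/s/S/Stay} → row (1,8) (1,1) (5,1) (3,2) (3,2) (3,2)
{U/p/W/Out, U/p/S/Out} → row (1,8) (1,1) (5,1) (6,7) (6,7) (6,7)
{U/p/W/Stay, U/p/S/Stay} → row (1,8) (1,1) (5,1) (3,3) (3,3) (3,3)
{D/t/W/Out, D/t/W/Stay} → row (4,0) (4,0) (4,0) (0,0) (0,0) (0,0)
{D/t/S/Out, D/t/S/Stay} → row (6,5) (6,5) (6,5) (0,0) (0,0) (0,0)
{D/s/W/Out, D/s/W/Stay} → row (4,0) (4,0) (4,0) (3,2) (3,2) (3,2)
{D/s/S/Out, D/s/S/Stay} → row (6,5) (6,5) (6,5) (3,2) (3,2) (3,2)
{D/p/W/Out} → row (4,0) (4,0) (4,0) (6,7) (6,7) (6,7)
{D/p/W/Stay} → row (4,0) (4,0) (4,0) (3,3) (3,3) (3,3)
{D/p/S/Out} → row (6,5) (6,5) (6,5) (6,7) (6,7) (6,7)
{D/p/S/Stay} → row (6,5) (6,5) (6,5) (3,3) (3,3) (3,3)
That's 12 distinct rows out of 24 strategies.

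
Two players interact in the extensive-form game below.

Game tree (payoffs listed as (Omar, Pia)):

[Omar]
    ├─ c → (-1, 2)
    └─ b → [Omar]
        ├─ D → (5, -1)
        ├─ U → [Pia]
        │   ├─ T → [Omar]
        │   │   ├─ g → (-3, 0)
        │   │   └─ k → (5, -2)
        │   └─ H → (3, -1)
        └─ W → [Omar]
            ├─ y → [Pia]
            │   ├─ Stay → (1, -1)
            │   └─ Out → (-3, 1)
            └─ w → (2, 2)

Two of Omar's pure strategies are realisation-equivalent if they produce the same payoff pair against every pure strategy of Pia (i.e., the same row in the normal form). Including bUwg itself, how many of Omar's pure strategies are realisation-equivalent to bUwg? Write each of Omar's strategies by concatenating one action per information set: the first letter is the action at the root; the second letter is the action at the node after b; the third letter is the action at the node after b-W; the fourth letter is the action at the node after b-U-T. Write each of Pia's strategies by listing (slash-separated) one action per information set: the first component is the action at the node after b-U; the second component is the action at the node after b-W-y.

Row for bUwg (columns T/Stay, T/Out, H/Stay, H/Out): (-3,0) (-3,0) (3,-1) (3,-1).
Under bUwg, Omar's choice at the node after b-W can never be reached regardless of what Pia does, so varying those choices leaves every outcome unchanged.
Holding the reachable choices fixed and varying the unreachable one freely already gives 2 equivalent strategies.
No other strategy reproduces this row, so those 2 are the full class: bUyg, bUwg.

2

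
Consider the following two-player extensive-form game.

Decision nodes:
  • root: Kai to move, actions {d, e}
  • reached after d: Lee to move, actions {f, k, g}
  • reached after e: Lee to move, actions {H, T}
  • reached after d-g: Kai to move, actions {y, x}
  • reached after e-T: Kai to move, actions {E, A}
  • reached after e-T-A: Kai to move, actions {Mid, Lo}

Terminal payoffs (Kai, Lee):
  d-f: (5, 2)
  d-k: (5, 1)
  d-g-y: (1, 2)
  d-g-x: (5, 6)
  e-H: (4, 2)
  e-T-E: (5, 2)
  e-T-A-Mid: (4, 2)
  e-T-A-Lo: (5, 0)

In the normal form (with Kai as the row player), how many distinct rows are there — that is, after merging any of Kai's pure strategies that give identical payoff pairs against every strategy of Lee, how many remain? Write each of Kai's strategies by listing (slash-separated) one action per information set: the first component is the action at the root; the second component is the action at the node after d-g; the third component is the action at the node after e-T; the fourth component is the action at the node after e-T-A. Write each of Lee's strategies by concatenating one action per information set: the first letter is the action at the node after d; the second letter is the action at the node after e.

Kai has 16 pure strategies: d/y/E/Mid, d/y/E/Lo, d/y/A/Mid, d/y/A/Lo, d/x/E/Mid, d/x/E/Lo, d/x/A/Mid, d/x/A/Lo, e/y/E/Mid, e/y/E/Lo, e/y/A/Mid, e/y/A/Lo, e/x/E/Mid, e/x/E/Lo, e/x/A/Mid, e/x/A/Lo. Columns: fH, fT, kH, kT, gH, gT.
{d/y/E/Mid, d/y/E/Lo, d/y/A/Mid, d/y/A/Lo} → row (5,2) (5,2) (5,1) (5,1) (1,2) (1,2)
{d/x/E/Mid, d/x/E/Lo, d/x/A/Mid, d/x/A/Lo} → row (5,2) (5,2) (5,1) (5,1) (5,6) (5,6)
{e/y/E/Mid, e/y/E/Lo, e/x/E/Mid, e/x/E/Lo} → row (4,2) (5,2) (4,2) (5,2) (4,2) (5,2)
{e/y/A/Mid, e/x/A/Mid} → row (4,2) (4,2) (4,2) (4,2) (4,2) (4,2)
{e/y/A/Lo, e/x/A/Lo} → row (4,2) (5,0) (4,2) (5,0) (4,2) (5,0)
That's 5 distinct rows out of 16 strategies.

5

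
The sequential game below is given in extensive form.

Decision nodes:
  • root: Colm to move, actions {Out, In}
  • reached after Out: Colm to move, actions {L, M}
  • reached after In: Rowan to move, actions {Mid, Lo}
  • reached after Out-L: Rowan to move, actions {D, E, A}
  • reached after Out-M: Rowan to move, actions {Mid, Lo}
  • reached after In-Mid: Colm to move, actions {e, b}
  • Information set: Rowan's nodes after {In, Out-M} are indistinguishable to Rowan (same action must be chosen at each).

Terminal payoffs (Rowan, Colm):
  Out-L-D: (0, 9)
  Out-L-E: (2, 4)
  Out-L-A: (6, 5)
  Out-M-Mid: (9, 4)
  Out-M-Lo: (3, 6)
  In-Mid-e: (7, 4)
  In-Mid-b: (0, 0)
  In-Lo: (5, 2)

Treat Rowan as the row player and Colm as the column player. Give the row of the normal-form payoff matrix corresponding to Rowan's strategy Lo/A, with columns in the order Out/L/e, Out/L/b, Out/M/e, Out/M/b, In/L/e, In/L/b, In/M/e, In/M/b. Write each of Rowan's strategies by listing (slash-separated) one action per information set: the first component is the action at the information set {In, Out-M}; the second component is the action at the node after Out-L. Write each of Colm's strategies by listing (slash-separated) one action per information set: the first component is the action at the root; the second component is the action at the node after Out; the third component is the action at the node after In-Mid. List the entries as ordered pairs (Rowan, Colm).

(6,5) (6,5) (3,6) (3,6) (5,2) (5,2) (5,2) (5,2)

vs Out/L/e: Colm plays Out → Colm plays L at [Out] → Rowan plays A at [Out-L] → (6, 5)
vs Out/L/b: Colm plays Out → Colm plays L at [Out] → Rowan plays A at [Out-L] → (6, 5)
vs Out/M/e: Colm plays Out → Colm plays M at [Out] → Rowan plays Lo at [Out-M] → (3, 6)
vs Out/M/b: Colm plays Out → Colm plays M at [Out] → Rowan plays Lo at [Out-M] → (3, 6)
vs In/L/e: Colm plays In → Rowan plays Lo at [In] → (5, 2)
vs In/L/b: Colm plays In → Rowan plays Lo at [In] → (5, 2)
vs In/M/e: Colm plays In → Rowan plays Lo at [In] → (5, 2)
vs In/M/b: Colm plays In → Rowan plays Lo at [In] → (5, 2)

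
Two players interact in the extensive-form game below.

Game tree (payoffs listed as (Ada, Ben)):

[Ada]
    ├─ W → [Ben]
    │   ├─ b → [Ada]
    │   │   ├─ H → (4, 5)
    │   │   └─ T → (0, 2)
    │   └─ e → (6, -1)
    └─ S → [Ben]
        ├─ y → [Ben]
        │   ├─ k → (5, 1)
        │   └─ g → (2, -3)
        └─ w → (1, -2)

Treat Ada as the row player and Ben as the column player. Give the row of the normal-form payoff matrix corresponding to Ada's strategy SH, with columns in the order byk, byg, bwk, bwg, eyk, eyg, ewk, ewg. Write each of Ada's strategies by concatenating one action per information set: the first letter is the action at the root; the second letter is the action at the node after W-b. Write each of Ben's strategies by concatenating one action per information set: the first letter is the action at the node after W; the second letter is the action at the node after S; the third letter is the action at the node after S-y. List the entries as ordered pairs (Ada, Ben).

(5,1) (2,-3) (1,-2) (1,-2) (5,1) (2,-3) (1,-2) (1,-2)

vs byk: Ada plays S → Ben plays y at [S] → Ben plays k at [S-y] → (5, 1)
vs byg: Ada plays S → Ben plays y at [S] → Ben plays g at [S-y] → (2, -3)
vs bwk: Ada plays S → Ben plays w at [S] → (1, -2)
vs bwg: Ada plays S → Ben plays w at [S] → (1, -2)
vs eyk: Ada plays S → Ben plays y at [S] → Ben plays k at [S-y] → (5, 1)
vs eyg: Ada plays S → Ben plays y at [S] → Ben plays g at [S-y] → (2, -3)
vs ewk: Ada plays S → Ben plays w at [S] → (1, -2)
vs ewg: Ada plays S → Ben plays w at [S] → (1, -2)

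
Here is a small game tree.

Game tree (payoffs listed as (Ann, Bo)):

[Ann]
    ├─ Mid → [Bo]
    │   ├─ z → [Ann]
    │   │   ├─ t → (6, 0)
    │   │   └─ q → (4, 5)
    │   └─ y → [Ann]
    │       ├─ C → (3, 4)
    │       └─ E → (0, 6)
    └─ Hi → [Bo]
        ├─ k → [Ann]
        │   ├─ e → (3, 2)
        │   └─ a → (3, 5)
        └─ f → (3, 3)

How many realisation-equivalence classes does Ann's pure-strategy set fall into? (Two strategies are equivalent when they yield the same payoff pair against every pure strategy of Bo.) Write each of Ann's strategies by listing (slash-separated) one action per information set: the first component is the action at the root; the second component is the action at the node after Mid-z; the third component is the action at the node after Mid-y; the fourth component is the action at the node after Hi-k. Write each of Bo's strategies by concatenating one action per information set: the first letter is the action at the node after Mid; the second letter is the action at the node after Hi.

Ann has 16 pure strategies: Mid/t/C/e, Mid/t/C/a, Mid/t/E/e, Mid/t/E/a, Mid/q/C/e, Mid/q/C/a, Mid/q/E/e, Mid/q/E/a, Hi/t/C/e, Hi/t/C/a, Hi/t/E/e, Hi/t/E/a, Hi/q/C/e, Hi/q/C/a, Hi/q/E/e, Hi/q/E/a. Columns: zk, zf, yk, yf.
{Mid/t/C/e, Mid/t/C/a} → row (6,0) (6,0) (3,4) (3,4)
{Mid/t/E/e, Mid/t/E/a} → row (6,0) (6,0) (0,6) (0,6)
{Mid/q/C/e, Mid/q/C/a} → row (4,5) (4,5) (3,4) (3,4)
{Mid/q/E/e, Mid/q/E/a} → row (4,5) (4,5) (0,6) (0,6)
{Hi/t/C/e, Hi/t/E/e, Hi/q/C/e, Hi/q/E/e} → row (3,2) (3,3) (3,2) (3,3)
{Hi/t/C/a, Hi/t/E/a, Hi/q/C/a, Hi/q/E/a} → row (3,5) (3,3) (3,5) (3,3)
That's 6 distinct rows out of 16 strategies.

6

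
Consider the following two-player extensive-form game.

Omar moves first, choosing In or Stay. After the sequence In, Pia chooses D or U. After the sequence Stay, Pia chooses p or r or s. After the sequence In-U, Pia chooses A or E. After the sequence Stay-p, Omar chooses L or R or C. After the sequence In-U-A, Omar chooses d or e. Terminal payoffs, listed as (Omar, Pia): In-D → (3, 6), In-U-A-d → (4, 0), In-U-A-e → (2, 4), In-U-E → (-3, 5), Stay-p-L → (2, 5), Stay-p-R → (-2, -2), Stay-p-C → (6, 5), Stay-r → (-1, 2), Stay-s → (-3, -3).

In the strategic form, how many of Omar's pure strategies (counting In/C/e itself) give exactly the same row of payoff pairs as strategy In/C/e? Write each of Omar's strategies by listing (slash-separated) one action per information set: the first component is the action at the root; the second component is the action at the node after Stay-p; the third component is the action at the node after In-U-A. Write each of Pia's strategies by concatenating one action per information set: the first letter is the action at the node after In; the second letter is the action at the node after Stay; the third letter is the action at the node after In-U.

3

Row for In/C/e (columns DpA, DpE, DrA, DrE, DsA, DsE, UpA, UpE, UrA, UrE, UsA, UsE): (3,6) (3,6) (3,6) (3,6) (3,6) (3,6) (2,4) (-3,5) (2,4) (-3,5) (2,4) (-3,5).
Under In/C/e, Omar's choice at the node after Stay-p can never be reached regardless of what Pia does, so varying those choices leaves every outcome unchanged.
Holding the reachable choices fixed and varying the unreachable one freely already gives 3 equivalent strategies.
No other strategy reproduces this row, so those 3 are the full class: In/L/e, In/R/e, In/C/e.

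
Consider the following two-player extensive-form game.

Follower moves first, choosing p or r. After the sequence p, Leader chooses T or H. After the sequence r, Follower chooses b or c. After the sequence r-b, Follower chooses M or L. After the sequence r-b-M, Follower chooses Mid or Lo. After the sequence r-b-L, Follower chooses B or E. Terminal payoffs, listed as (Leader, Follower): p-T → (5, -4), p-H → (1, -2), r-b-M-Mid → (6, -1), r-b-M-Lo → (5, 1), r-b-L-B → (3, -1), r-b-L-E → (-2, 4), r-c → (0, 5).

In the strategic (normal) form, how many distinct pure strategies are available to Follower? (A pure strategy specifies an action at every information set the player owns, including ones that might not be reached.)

Follower owns the root with actions {p, r} — two choices.
Follower owns the node after r with actions {b, c} — two choices.
Follower owns the node after r-b with actions {M, L} — two choices.
Follower owns the node after r-b-M with actions {Mid, Lo} — two choices.
Follower owns the node after r-b-L with actions {B, E} — two choices.
A pure strategy fixes one action at each information set independently, so the count is the product 2 × 2 × 2 × 2 × 2 = 32.
(For reference, Leader has 2 pure strategies, giving a 32×2 normal-form matrix.)

32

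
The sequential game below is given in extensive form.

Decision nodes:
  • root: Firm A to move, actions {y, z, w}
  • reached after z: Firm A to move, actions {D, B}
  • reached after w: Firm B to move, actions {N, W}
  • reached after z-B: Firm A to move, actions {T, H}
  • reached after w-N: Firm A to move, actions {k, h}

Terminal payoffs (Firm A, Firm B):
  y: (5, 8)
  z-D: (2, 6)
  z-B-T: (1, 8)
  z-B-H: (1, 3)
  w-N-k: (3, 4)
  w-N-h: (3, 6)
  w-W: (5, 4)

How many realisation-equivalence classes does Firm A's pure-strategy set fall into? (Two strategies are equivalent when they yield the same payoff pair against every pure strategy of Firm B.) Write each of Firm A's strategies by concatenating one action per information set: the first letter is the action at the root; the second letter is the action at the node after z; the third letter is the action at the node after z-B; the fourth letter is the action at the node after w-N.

Firm A has 24 pure strategies: yDTk, yDTh, yDHk, yDHh, yBTk, yBTh, yBHk, yBHh, zDTk, zDTh, zDHk, zDHh, zBTk, zBTh, zBHk, zBHh, wDTk, wDTh, wDHk, wDHh, wBTk, wBTh, wBHk, wBHh. Columns: N, W.
{yDTk, yDTh, yDHk, yDHh, yBTk, yBTh, yBHk, yBHh} → row (5,8) (5,8)
{zDTk, zDTh, zDHk, zDHh} → row (2,6) (2,6)
{zBTk, zBTh} → row (1,8) (1,8)
{zBHk, zBHh} → row (1,3) (1,3)
{wDTk, wDHk, wBTk, wBHk} → row (3,4) (5,4)
{wDTh, wDHh, wBTh, wBHh} → row (3,6) (5,4)
That's 6 distinct rows out of 24 strategies.

6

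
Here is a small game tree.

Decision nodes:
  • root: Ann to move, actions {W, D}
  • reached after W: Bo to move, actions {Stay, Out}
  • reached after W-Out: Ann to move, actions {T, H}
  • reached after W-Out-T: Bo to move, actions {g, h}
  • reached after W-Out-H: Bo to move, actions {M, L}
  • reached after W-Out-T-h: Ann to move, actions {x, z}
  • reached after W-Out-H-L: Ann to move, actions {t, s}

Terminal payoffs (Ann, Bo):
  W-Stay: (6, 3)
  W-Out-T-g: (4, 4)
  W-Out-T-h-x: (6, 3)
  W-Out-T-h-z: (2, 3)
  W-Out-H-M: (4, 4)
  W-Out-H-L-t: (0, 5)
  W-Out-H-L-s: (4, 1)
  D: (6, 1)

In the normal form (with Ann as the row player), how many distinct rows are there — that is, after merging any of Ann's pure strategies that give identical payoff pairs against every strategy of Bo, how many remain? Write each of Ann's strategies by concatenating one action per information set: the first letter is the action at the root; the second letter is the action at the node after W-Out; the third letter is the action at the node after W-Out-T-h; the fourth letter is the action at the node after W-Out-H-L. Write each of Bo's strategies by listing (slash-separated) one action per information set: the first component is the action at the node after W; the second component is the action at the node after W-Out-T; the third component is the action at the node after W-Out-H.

5

Ann has 16 pure strategies: WTxt, WTxs, WTzt, WTzs, WHxt, WHxs, WHzt, WHzs, DTxt, DTxs, DTzt, DTzs, DHxt, DHxs, DHzt, DHzs. Columns: Stay/g/M, Stay/g/L, Stay/h/M, Stay/h/L, Out/g/M, Out/g/L, Out/h/M, Out/h/L.
{WTxt, WTxs} → row (6,3) (6,3) (6,3) (6,3) (4,4) (4,4) (6,3) (6,3)
{WTzt, WTzs} → row (6,3) (6,3) (6,3) (6,3) (4,4) (4,4) (2,3) (2,3)
{WHxt, WHzt} → row (6,3) (6,3) (6,3) (6,3) (4,4) (0,5) (4,4) (0,5)
{WHxs, WHzs} → row (6,3) (6,3) (6,3) (6,3) (4,4) (4,1) (4,4) (4,1)
{DTxt, DTxs, DTzt, DTzs, DHxt, DHxs, DHzt, DHzs} → row (6,1) (6,1) (6,1) (6,1) (6,1) (6,1) (6,1) (6,1)
That's 5 distinct rows out of 16 strategies.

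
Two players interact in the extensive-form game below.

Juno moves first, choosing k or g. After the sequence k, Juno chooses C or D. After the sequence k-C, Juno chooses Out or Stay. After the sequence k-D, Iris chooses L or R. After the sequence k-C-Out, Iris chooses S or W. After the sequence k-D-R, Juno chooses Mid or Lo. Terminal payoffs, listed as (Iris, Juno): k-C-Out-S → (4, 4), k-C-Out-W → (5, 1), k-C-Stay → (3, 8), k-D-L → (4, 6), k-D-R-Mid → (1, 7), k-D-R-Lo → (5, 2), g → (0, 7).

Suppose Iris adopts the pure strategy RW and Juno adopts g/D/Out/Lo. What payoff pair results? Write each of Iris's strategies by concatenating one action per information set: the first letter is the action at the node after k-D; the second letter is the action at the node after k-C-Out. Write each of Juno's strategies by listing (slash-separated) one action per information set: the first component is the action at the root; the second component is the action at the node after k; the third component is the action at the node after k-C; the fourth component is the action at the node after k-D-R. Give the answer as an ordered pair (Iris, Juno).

(0, 7)

Trace the play path from the root:
  Juno plays g
→ terminal payoff (0, 7).
(Iris's choice at the node after k-D is never reached on this path, so it doesn't affect the outcome.)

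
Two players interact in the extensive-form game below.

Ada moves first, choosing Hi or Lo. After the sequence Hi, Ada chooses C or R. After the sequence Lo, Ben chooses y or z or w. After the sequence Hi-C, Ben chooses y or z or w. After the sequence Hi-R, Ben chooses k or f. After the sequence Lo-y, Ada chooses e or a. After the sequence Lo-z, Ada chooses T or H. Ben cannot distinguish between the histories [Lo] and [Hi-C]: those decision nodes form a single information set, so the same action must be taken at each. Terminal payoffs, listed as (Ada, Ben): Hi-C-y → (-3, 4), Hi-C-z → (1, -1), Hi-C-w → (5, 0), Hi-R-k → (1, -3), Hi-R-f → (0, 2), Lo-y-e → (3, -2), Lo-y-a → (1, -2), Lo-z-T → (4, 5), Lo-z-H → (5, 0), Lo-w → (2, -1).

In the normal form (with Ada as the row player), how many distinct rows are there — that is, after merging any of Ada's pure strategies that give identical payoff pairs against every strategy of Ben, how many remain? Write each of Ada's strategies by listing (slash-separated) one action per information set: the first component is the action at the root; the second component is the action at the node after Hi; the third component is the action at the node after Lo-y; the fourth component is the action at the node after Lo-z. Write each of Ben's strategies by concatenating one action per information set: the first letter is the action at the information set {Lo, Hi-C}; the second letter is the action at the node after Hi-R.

6

Ada has 16 pure strategies: Hi/C/e/T, Hi/C/e/H, Hi/C/a/T, Hi/C/a/H, Hi/R/e/T, Hi/R/e/H, Hi/R/a/T, Hi/R/a/H, Lo/C/e/T, Lo/C/e/H, Lo/C/a/T, Lo/C/a/H, Lo/R/e/T, Lo/R/e/H, Lo/R/a/T, Lo/R/a/H. Columns: yk, yf, zk, zf, wk, wf.
{Hi/C/e/T, Hi/C/e/H, Hi/C/a/T, Hi/C/a/H} → row (-3,4) (-3,4) (1,-1) (1,-1) (5,0) (5,0)
{Hi/R/e/T, Hi/R/e/H, Hi/R/a/T, Hi/R/a/H} → row (1,-3) (0,2) (1,-3) (0,2) (1,-3) (0,2)
{Lo/C/e/T, Lo/R/e/T} → row (3,-2) (3,-2) (4,5) (4,5) (2,-1) (2,-1)
{Lo/C/e/H, Lo/R/e/H} → row (3,-2) (3,-2) (5,0) (5,0) (2,-1) (2,-1)
{Lo/C/a/T, Lo/R/a/T} → row (1,-2) (1,-2) (4,5) (4,5) (2,-1) (2,-1)
{Lo/C/a/H, Lo/R/a/H} → row (1,-2) (1,-2) (5,0) (5,0) (2,-1) (2,-1)
That's 6 distinct rows out of 16 strategies.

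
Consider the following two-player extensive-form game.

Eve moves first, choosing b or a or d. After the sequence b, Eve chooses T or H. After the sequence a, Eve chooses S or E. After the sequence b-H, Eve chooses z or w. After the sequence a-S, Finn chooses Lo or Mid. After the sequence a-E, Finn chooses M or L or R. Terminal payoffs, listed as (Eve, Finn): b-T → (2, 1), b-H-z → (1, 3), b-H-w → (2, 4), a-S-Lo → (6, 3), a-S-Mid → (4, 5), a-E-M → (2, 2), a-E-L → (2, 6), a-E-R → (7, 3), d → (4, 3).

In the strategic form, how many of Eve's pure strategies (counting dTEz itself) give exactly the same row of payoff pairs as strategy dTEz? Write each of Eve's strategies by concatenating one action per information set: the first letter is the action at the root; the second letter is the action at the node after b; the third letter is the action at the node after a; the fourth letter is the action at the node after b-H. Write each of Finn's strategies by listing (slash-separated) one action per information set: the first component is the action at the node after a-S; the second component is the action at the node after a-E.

Row for dTEz (columns Lo/M, Lo/L, Lo/R, Mid/M, Mid/L, Mid/R): (4,3) (4,3) (4,3) (4,3) (4,3) (4,3).
Under dTEz, Eve's choice at the node after b and at the node after a and at the node after b-H can never be reached regardless of what Finn does, so varying those choices leaves every outcome unchanged.
Holding the reachable choices fixed and varying the unreachable ones freely already gives 2 × 2 × 2 = 8 equivalent strategies.
No other strategy reproduces this row, so those 8 are the full class: dTSz, dTSw, dTEz, dTEw, dHSz, dHSw, dHEz, dHEw.

8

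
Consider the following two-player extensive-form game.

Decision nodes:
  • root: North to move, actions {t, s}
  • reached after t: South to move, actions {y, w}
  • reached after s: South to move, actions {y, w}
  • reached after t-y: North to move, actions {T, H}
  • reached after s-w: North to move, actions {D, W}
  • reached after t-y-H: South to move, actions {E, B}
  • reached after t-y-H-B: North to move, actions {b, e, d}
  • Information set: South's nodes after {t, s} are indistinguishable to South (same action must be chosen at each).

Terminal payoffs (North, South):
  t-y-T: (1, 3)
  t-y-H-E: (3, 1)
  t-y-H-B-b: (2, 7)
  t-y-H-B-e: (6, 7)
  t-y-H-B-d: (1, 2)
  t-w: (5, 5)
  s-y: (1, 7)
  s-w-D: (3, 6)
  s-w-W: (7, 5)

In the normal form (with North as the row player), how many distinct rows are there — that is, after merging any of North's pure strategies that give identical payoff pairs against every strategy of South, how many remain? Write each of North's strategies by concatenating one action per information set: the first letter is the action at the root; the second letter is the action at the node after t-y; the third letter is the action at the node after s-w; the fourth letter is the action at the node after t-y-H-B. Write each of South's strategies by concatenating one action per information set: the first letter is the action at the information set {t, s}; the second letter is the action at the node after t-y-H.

North has 24 pure strategies: tTDb, tTDe, tTDd, tTWb, tTWe, tTWd, tHDb, tHDe, tHDd, tHWb, tHWe, tHWd, sTDb, sTDe, sTDd, sTWb, sTWe, sTWd, sHDb, sHDe, sHDd, sHWb, sHWe, sHWd. Columns: yE, yB, wE, wB.
{tTDb, tTDe, tTDd, tTWb, tTWe, tTWd} → row (1,3) (1,3) (5,5) (5,5)
{tHDb, tHWb} → row (3,1) (2,7) (5,5) (5,5)
{tHDe, tHWe} → row (3,1) (6,7) (5,5) (5,5)
{tHDd, tHWd} → row (3,1) (1,2) (5,5) (5,5)
{sTDb, sTDe, sTDd, sHDb, sHDe, sHDd} → row (1,7) (1,7) (3,6) (3,6)
{sTWb, sTWe, sTWd, sHWb, sHWe, sHWd} → row (1,7) (1,7) (7,5) (7,5)
That's 6 distinct rows out of 24 strategies.

6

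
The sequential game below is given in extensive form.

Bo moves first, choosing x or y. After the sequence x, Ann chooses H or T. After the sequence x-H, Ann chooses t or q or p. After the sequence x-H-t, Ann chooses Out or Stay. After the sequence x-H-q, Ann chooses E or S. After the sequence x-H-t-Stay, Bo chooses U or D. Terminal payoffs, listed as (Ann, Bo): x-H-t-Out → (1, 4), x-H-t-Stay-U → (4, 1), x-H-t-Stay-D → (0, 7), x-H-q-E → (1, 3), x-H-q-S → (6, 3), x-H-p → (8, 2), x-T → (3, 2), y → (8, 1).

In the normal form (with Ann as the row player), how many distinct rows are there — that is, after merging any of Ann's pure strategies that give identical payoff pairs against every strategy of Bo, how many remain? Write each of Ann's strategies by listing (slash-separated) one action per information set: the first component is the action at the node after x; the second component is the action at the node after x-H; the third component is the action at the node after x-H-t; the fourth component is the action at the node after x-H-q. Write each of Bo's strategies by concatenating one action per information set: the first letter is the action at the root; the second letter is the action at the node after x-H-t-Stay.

Ann has 24 pure strategies: H/t/Out/E, H/t/Out/S, H/t/Stay/E, H/t/Stay/S, H/q/Out/E, H/q/Out/S, H/q/Stay/E, H/q/Stay/S, H/p/Out/E, H/p/Out/S, H/p/Stay/E, H/p/Stay/S, T/t/Out/E, T/t/Out/S, T/t/Stay/E, T/t/Stay/S, T/q/Out/E, T/q/Out/S, T/q/Stay/E, T/q/Stay/S, T/p/Out/E, T/p/Out/S, T/p/Stay/E, T/p/Stay/S. Columns: xU, xD, yU, yD.
{H/t/Out/E, H/t/Out/S} → row (1,4) (1,4) (8,1) (8,1)
{H/t/Stay/E, H/t/Stay/S} → row (4,1) (0,7) (8,1) (8,1)
{H/q/Out/E, H/q/Stay/E} → row (1,3) (1,3) (8,1) (8,1)
{H/q/Out/S, H/q/Stay/S} → row (6,3) (6,3) (8,1) (8,1)
{H/p/Out/E, H/p/Out/S, H/p/Stay/E, H/p/Stay/S} → row (8,2) (8,2) (8,1) (8,1)
{T/t/Out/E, T/t/Out/S, T/t/Stay/E, T/t/Stay/S, T/q/Out/E, T/q/Out/S, T/q/Stay/E, T/q/Stay/S, T/p/Out/E, T/p/Out/S, T/p/Stay/E, T/p/Stay/S} → row (3,2) (3,2) (8,1) (8,1)
That's 6 distinct rows out of 24 strategies.

6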